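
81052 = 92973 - 11921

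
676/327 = 2+22/327 = 2.07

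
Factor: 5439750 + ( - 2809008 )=2630742 = 2^1*3^1* 131^1*3347^1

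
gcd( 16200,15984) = 216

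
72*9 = 648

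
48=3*16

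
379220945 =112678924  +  266542021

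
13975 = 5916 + 8059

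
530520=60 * 8842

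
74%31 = 12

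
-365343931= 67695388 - 433039319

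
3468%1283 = 902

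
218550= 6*36425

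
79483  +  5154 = 84637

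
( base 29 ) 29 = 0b1000011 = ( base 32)23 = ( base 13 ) 52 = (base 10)67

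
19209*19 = 364971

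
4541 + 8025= 12566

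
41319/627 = 65 + 188/209 = 65.90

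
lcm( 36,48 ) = 144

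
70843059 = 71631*989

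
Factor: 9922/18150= 3^( - 1) * 5^( - 2)*41^1 = 41/75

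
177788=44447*4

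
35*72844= 2549540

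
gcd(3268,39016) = 4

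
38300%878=546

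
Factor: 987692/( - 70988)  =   - 246923/17747 = -  17747^ ( - 1 ) * 246923^1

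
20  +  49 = 69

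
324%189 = 135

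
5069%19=15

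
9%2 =1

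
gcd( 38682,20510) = 14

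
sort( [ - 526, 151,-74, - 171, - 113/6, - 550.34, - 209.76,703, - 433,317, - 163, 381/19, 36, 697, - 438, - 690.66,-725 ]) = [ - 725, - 690.66, - 550.34,  -  526 , -438, - 433, - 209.76, - 171,-163 , - 74, - 113/6,381/19,36,151,317, 697 , 703] 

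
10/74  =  5/37 = 0.14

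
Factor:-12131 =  - 7^1*1733^1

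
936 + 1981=2917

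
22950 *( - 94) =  - 2157300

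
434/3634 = 217/1817 = 0.12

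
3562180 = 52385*68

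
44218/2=22109 =22109.00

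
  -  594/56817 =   -  1 + 6247/6313  =  - 0.01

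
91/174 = 91/174 = 0.52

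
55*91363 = 5024965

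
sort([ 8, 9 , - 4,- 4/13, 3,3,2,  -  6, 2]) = [  -  6,-4 ,  -  4/13, 2,2, 3,3, 8  ,  9 ]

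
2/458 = 1/229 = 0.00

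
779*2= 1558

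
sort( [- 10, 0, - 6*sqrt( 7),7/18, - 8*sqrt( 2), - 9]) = [ - 6*sqrt( 7), - 8*sqrt( 2), - 10,-9, 0,7/18 ]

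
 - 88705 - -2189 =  - 86516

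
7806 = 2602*3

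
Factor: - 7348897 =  - 7348897^1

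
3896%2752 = 1144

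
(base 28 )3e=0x62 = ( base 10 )98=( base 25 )3N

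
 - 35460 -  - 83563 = 48103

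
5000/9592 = 625/1199 = 0.52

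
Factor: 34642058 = 2^1 * 11^2*257^1*557^1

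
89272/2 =44636  =  44636.00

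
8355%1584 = 435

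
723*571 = 412833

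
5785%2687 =411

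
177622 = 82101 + 95521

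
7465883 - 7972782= - 506899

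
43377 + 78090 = 121467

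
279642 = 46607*6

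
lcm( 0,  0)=0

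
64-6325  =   - 6261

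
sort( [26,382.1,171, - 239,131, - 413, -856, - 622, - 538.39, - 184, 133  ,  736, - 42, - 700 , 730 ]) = [-856,- 700, -622, - 538.39, - 413, - 239, - 184,-42,  26,131,133 , 171,382.1,730,736] 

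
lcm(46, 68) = 1564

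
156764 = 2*78382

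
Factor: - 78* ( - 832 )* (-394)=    - 25569024 = - 2^8*3^1*13^2 *197^1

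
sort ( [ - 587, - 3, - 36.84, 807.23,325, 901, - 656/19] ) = [ - 587, - 36.84, - 656/19, - 3, 325, 807.23 , 901 ] 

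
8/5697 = 8/5697 = 0.00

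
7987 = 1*7987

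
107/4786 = 107/4786 = 0.02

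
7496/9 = 7496/9   =  832.89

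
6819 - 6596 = 223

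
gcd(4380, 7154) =146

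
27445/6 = 27445/6 = 4574.17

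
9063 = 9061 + 2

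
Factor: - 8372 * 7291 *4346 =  - 2^3*7^1*13^1 * 23^2 * 41^1*53^1 * 317^1 = - 265280935192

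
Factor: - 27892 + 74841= 46949  =  7^1 *19^1*353^1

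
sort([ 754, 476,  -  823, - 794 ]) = [-823,  -  794 , 476,754]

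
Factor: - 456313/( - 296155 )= 5^( - 1 ) * 11^1*13^1*61^(-1)*971^( - 1 )*3191^1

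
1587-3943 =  - 2356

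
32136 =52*618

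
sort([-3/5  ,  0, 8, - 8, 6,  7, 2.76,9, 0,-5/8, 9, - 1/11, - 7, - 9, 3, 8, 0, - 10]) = [  -  10 ,-9, - 8,-7,-5/8, - 3/5, -1/11,0,0,  0, 2.76,3, 6, 7, 8,  8,  9 , 9]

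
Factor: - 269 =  - 269^1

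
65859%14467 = 7991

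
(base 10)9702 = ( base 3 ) 111022100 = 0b10010111100110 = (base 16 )25e6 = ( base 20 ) 1452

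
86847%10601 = 2039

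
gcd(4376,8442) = 2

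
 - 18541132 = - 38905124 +20363992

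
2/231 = 2/231 = 0.01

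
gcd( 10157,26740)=7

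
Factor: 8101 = 8101^1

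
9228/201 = 3076/67 = 45.91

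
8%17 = 8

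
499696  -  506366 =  - 6670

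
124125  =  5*24825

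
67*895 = 59965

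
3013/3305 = 3013/3305 = 0.91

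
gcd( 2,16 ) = 2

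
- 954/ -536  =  477/268 = 1.78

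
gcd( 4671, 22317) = 519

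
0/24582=0 = 0.00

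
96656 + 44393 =141049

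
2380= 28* 85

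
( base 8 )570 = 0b101111000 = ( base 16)178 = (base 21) hj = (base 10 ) 376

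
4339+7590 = 11929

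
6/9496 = 3/4748 = 0.00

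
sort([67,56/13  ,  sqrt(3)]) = [ sqrt(3) , 56/13 , 67]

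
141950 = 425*334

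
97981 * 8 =783848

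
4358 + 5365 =9723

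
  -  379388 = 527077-906465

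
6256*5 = 31280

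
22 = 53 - 31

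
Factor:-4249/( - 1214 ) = 2^ (-1)*7^1 = 7/2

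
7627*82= 625414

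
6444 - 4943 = 1501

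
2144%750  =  644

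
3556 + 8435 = 11991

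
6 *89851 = 539106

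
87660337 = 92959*943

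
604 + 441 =1045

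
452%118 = 98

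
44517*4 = 178068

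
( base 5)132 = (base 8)52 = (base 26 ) 1G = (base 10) 42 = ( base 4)222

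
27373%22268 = 5105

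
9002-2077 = 6925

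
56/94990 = 4/6785 = 0.00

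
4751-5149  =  -398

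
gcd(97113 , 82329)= 3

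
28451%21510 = 6941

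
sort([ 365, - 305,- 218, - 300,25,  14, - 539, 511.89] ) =[ - 539, -305, - 300, - 218,14, 25, 365, 511.89 ]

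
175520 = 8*21940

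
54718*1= 54718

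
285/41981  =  285/41981  =  0.01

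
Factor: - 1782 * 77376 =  - 137884032= - 2^7*3^5*11^1*13^1 * 31^1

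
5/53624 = 5/53624 = 0.00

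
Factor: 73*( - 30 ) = -2190 = -2^1 * 3^1 * 5^1*73^1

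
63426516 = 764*83019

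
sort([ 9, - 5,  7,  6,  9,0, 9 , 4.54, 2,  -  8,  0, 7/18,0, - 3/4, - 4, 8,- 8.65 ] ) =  [-8.65, - 8, - 5, - 4, - 3/4,  0,  0,0, 7/18, 2, 4.54, 6,7,8,9,  9, 9 ]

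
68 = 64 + 4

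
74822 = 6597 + 68225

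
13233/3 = 4411=4411.00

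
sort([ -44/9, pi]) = [ -44/9,pi ] 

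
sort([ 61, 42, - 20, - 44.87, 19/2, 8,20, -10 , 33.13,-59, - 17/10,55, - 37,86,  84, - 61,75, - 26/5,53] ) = [ - 61,-59, - 44.87, -37, - 20, - 10 , - 26/5,-17/10,8,19/2 , 20,  33.13, 42,53, 55,61, 75,84,86]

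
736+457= 1193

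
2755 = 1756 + 999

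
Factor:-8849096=-2^3*1106137^1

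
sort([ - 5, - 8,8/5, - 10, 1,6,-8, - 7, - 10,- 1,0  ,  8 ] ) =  [ - 10,-10, - 8, - 8, - 7,-5, - 1,0,1,8/5,6, 8]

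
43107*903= 38925621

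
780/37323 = 20/957 = 0.02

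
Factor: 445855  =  5^1*23^1*3877^1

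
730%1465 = 730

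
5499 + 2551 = 8050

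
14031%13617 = 414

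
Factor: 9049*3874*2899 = 2^1 * 13^2 * 149^1 * 223^1*9049^1 = 101626839574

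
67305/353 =190 + 235/353  =  190.67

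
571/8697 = 571/8697 = 0.07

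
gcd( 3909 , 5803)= 1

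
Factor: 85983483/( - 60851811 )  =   - 599^( - 1) * 33863^( - 1)*28661161^1 = - 28661161/20283937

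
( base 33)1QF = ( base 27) 2ii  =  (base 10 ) 1962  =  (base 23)3G7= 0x7aa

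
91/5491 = 91/5491 =0.02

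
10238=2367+7871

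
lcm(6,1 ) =6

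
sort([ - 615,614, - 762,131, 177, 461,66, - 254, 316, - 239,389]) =[ -762, - 615, - 254, - 239,66, 131, 177,316,  389, 461, 614]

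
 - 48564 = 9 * ( - 5396 ) 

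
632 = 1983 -1351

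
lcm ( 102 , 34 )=102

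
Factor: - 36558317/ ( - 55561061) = 577^(-1) * 96293^ ( - 1)*36558317^1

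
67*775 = 51925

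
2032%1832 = 200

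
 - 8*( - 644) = 5152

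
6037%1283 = 905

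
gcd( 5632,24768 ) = 64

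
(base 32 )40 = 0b10000000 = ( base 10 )128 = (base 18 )72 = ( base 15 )88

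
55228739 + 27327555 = 82556294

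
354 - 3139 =  -  2785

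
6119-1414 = 4705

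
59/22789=59/22789 = 0.00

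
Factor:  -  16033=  - 16033^1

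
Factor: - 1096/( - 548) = 2 = 2^1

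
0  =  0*54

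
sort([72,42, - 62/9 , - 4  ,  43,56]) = [- 62/9,  -  4, 42, 43,56,72]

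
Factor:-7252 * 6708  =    -  48646416=- 2^4 *3^1*7^2*13^1 * 37^1*43^1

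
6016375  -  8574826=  - 2558451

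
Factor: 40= 2^3*  5^1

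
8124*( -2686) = -21821064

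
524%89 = 79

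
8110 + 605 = 8715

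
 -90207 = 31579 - 121786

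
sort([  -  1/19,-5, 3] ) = [  -  5, - 1/19  ,  3]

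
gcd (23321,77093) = 1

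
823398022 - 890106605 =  - 66708583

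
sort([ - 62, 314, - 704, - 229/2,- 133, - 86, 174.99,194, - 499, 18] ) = [ -704, - 499, - 133 , - 229/2,-86 ,-62,18, 174.99,  194,314]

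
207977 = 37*5621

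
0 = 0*6111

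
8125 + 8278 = 16403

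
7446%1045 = 131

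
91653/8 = 11456 + 5/8=11456.62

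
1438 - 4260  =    -  2822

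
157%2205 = 157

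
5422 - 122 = 5300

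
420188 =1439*292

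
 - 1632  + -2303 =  - 3935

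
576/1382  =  288/691 = 0.42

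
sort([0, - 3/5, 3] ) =[-3/5, 0,3 ]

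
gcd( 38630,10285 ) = 5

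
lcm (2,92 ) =92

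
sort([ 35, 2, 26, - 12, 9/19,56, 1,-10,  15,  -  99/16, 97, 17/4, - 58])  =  [ - 58, - 12, - 10,-99/16,9/19,1, 2, 17/4,15, 26, 35, 56, 97]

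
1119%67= 47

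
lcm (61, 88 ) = 5368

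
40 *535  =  21400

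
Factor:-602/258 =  - 7/3 = - 3^( - 1 )*7^1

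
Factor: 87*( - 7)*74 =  - 45066 = - 2^1*3^1*7^1 * 29^1*37^1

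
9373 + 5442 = 14815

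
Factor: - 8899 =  - 11^1*809^1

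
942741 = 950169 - 7428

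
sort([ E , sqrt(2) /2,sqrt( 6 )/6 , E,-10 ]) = [-10,  sqrt( 6 )/6,sqrt ( 2)/2,E, E ]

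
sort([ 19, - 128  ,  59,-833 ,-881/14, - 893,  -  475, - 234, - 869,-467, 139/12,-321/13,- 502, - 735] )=[ - 893, - 869, - 833, - 735, - 502,-475 , - 467, - 234, - 128, - 881/14, -321/13, 139/12 , 19,59 ] 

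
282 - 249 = 33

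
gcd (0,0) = 0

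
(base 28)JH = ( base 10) 549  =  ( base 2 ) 1000100101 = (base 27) k9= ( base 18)1c9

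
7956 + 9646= 17602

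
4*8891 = 35564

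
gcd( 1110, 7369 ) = 1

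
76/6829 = 76/6829 = 0.01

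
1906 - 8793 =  - 6887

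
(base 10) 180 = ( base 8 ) 264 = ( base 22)84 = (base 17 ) aa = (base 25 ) 75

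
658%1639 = 658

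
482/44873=482/44873  =  0.01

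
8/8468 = 2/2117 = 0.00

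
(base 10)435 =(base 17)18A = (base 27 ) g3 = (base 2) 110110011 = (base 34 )cr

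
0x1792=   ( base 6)43534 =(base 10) 6034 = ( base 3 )22021111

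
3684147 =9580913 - 5896766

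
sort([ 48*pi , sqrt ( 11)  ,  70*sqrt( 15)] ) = [ sqrt(11),48*pi,70*sqrt(15)] 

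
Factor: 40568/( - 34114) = -2^2*11^1*37^( - 1 )   =  -44/37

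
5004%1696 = 1612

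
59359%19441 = 1036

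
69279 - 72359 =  - 3080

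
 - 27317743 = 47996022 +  - 75313765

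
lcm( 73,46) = 3358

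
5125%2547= 31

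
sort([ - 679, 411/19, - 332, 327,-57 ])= [- 679, - 332,- 57 , 411/19,327 ] 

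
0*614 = 0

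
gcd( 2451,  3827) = 43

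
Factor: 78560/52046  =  80/53   =  2^4*5^1*53^( - 1) 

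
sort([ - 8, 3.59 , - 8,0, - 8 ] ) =[ - 8, - 8,-8 , 0 , 3.59] 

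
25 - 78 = -53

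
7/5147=7/5147 = 0.00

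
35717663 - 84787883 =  - 49070220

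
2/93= 2/93= 0.02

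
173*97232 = 16821136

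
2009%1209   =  800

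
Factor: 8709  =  3^1*2903^1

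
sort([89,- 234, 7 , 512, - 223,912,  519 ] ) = [ - 234, - 223, 7,89,512,519,912 ]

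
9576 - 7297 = 2279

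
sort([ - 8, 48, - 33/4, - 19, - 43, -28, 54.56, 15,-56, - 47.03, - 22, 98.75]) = [ - 56,-47.03, -43 , - 28, - 22 ,-19, - 33/4, - 8, 15, 48,  54.56,98.75] 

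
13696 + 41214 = 54910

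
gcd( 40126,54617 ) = 1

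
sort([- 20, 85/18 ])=[ - 20, 85/18] 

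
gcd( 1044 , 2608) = 4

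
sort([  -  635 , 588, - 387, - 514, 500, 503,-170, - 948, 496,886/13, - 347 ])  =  [-948,-635, - 514, - 387,-347, - 170 , 886/13, 496, 500, 503, 588]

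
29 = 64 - 35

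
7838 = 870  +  6968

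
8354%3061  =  2232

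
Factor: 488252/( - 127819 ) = -2^2*37^1 * 3299^1*127819^( - 1 ) 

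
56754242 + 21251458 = 78005700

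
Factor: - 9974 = -2^1*4987^1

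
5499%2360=779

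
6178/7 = 882 + 4/7=882.57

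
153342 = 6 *25557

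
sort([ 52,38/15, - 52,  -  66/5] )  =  [-52, - 66/5,38/15,52] 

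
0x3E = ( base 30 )22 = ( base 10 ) 62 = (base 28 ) 26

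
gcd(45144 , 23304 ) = 24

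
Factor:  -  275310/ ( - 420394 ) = 3^2*5^1*7^1 * 13^ ( - 1)*37^(  -  1) = 315/481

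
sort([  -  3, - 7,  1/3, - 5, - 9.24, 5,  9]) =[ - 9.24, - 7 , - 5,-3,1/3,5,9]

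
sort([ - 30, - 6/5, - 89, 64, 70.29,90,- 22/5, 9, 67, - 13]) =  [- 89,- 30, - 13,- 22/5, - 6/5,9, 64,67 , 70.29, 90] 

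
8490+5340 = 13830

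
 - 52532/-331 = 158 + 234/331 = 158.71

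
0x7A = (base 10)122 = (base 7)233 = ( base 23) 57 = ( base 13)95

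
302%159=143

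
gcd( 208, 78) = 26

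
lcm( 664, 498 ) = 1992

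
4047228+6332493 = 10379721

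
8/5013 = 8/5013 = 0.00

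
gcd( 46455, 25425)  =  15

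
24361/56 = 24361/56= 435.02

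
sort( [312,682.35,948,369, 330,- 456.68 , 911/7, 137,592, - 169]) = [ -456.68, - 169, 911/7, 137,312,330,369,592, 682.35,948]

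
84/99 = 28/33 = 0.85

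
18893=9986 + 8907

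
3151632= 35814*88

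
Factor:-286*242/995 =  - 2^2 * 5^(-1)*11^3 * 13^1*199^(-1 )= -69212/995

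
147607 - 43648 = 103959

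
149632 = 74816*2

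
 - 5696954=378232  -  6075186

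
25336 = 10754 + 14582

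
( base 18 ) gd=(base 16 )12D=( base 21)E7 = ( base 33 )94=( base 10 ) 301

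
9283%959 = 652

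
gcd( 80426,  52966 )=2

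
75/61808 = 75/61808 = 0.00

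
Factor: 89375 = 5^4*11^1*13^1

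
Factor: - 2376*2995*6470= - 2^4*3^3*5^2*11^1*599^1*647^1 = - 46041296400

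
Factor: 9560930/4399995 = 1912186/879999 = 2^1*3^( - 1)*113^1 * 197^( - 1) * 1489^( - 1 )*8461^1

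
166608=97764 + 68844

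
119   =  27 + 92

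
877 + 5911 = 6788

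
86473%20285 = 5333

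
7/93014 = 7/93014 = 0.00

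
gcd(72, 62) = 2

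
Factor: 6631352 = 2^3*7^1*13^1*9109^1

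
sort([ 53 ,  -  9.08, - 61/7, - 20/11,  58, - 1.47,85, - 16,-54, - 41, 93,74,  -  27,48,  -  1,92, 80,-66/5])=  [ - 54,-41,- 27, - 16, - 66/5, - 9.08, - 61/7, - 20/11, - 1.47 , - 1,48,53 , 58, 74,80, 85,92,93]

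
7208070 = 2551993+4656077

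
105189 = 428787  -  323598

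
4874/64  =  2437/32=   76.16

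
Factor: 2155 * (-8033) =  - 5^1*29^1* 277^1*431^1  =  - 17311115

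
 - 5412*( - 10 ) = 54120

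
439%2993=439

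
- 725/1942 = -725/1942 = - 0.37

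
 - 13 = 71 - 84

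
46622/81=46622/81 =575.58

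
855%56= 15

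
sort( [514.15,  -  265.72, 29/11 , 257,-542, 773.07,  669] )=[ - 542,-265.72, 29/11, 257,514.15,669, 773.07 ] 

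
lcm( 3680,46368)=231840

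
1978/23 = 86 = 86.00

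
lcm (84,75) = 2100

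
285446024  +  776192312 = 1061638336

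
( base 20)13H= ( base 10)477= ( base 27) HI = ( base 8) 735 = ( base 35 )DM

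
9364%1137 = 268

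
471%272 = 199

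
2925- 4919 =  - 1994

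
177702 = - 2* (-88851 )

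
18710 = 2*9355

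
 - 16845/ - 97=173 + 64/97 =173.66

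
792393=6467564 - 5675171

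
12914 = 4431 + 8483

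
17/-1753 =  - 17/1753 = - 0.01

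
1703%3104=1703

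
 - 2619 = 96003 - 98622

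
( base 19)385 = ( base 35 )10F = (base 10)1240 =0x4d8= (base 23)27L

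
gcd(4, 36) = 4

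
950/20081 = 950/20081 = 0.05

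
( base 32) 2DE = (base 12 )1526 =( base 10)2478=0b100110101110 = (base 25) 3o3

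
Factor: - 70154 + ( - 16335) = -13^1* 6653^1 = - 86489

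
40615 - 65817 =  - 25202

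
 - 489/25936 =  - 1 + 25447/25936 = - 0.02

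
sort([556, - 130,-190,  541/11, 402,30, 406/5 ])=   [ - 190,-130, 30,541/11, 406/5,402, 556]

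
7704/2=3852 = 3852.00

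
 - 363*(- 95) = 34485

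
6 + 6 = 12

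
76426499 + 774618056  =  851044555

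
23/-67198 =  - 1 +67175/67198 = - 0.00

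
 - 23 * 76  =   - 1748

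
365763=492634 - 126871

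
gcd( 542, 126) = 2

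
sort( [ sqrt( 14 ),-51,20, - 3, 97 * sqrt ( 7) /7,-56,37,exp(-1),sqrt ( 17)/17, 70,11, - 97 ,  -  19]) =[ - 97, - 56, - 51, - 19, - 3  ,  sqrt( 17 ) /17,exp ( - 1 ),sqrt(14), 11,20 , 97*sqrt(7 ) /7,  37,70]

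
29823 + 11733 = 41556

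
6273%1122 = 663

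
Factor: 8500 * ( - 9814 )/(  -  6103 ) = 4907000/359 = 2^3*5^3*7^1*359^(-1)*701^1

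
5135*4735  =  24314225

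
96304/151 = 96304/151 = 637.77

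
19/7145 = 19/7145  =  0.00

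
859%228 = 175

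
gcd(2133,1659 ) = 237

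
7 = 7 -0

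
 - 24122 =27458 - 51580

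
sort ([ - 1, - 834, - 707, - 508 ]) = [ - 834, - 707, - 508, - 1 ] 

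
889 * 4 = 3556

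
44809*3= 134427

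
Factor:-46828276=  -  2^2*11^1 * 23^1*46273^1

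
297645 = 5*59529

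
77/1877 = 77/1877 = 0.04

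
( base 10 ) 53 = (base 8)65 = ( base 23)27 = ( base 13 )41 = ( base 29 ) 1o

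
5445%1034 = 275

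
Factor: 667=23^1 * 29^1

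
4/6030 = 2/3015= 0.00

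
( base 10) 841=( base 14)441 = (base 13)4C9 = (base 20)221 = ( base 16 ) 349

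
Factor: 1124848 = 2^4 * 229^1*307^1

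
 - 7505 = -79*95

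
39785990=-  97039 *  ( - 410)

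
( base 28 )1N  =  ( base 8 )63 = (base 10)51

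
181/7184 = 181/7184=0.03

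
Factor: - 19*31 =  - 19^1*31^1 = - 589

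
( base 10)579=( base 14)2d5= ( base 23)124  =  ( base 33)HI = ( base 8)1103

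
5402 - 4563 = 839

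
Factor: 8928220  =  2^2*5^1*7^1*63773^1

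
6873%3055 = 763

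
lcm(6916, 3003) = 228228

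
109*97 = 10573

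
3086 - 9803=- 6717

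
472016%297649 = 174367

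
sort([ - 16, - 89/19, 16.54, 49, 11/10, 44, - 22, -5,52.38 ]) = [ - 22,-16,-5, - 89/19,11/10,16.54, 44,49, 52.38 ] 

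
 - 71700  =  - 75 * 956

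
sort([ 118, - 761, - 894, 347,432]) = [  -  894, - 761, 118,347,432]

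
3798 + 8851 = 12649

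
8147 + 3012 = 11159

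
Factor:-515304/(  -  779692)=2^1  *3^2*17^1*463^(  -  1) = 306/463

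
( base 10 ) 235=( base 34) 6V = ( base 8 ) 353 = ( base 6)1031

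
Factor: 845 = 5^1*13^2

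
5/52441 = 5/52441 =0.00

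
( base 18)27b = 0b1100010001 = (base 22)1df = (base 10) 785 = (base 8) 1421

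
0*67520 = 0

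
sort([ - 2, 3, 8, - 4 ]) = [ - 4, - 2, 3,  8]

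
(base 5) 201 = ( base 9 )56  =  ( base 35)1G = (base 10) 51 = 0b110011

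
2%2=0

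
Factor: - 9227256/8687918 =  - 2^2*3^1*17^( - 2 )*15031^( - 1)*384469^1 = -4613628/4343959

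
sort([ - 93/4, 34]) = [ - 93/4,34]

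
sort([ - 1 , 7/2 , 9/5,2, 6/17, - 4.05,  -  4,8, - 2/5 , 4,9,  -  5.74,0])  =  [ -5.74, - 4.05, - 4, - 1,-2/5,0, 6/17, 9/5, 2,7/2,4, 8 , 9]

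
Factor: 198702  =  2^1 * 3^2*7^1*19^1 * 83^1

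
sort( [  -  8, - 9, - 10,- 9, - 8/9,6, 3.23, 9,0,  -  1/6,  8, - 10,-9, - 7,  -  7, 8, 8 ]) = [ - 10, - 10,  -  9, - 9,- 9, - 8, - 7,-7, - 8/9, - 1/6, 0, 3.23,6,8, 8, 8, 9] 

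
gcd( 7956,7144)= 4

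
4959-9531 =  - 4572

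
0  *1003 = 0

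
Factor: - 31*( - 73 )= 31^1*73^1 = 2263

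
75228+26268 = 101496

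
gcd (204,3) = 3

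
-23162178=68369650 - 91531828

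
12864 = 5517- - 7347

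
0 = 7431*0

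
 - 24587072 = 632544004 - 657131076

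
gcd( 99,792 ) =99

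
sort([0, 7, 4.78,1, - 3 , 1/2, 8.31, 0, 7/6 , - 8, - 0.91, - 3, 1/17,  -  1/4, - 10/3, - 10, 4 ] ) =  [ - 10, - 8,  -  10/3,-3,-3 ,  -  0.91, - 1/4,0, 0,1/17, 1/2, 1,  7/6 , 4,4.78, 7, 8.31 ] 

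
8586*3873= 33253578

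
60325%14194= 3549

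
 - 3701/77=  - 3701/77 = -  48.06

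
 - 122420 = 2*( - 61210)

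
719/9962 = 719/9962 =0.07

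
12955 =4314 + 8641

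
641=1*641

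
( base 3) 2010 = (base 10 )57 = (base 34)1N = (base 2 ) 111001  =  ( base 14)41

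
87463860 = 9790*8934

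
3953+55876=59829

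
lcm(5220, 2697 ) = 161820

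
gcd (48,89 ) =1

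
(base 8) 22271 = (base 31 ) 9o8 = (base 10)9401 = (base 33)8kt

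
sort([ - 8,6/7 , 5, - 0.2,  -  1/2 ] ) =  [ - 8,-1/2, - 0.2,6/7,5] 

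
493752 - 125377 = 368375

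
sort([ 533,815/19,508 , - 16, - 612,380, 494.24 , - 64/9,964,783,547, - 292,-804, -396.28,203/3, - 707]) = [-804, - 707, - 612,-396.28,-292,-16, - 64/9,815/19,203/3,380, 494.24,508,533, 547,783,964]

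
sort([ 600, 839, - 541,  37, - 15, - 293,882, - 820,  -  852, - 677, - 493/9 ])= [ - 852,  -  820, - 677, - 541, - 293, - 493/9, - 15, 37,600, 839, 882]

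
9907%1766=1077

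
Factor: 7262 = 2^1*3631^1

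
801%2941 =801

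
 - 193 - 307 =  - 500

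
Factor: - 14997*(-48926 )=2^1 * 3^1*17^1*1439^1*4999^1 = 733743222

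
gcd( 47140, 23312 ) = 4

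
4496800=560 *8030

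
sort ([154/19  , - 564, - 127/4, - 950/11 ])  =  [ - 564, - 950/11, - 127/4,  154/19]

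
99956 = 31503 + 68453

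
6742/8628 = 3371/4314 = 0.78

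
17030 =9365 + 7665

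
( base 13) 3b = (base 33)1h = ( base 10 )50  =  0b110010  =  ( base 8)62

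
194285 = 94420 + 99865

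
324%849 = 324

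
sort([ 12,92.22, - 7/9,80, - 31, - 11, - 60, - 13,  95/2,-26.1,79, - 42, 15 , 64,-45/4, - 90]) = [-90, - 60, -42, - 31,-26.1,-13, - 45/4, - 11 , - 7/9, 12,15, 95/2,64 , 79,80,92.22]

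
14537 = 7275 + 7262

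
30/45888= 5/7648  =  0.00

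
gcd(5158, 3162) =2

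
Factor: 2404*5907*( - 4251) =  - 2^2* 3^2 *11^1*13^1*109^1 *179^1*601^1 = - 60366019428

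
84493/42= 2011 + 31/42=2011.74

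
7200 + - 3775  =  3425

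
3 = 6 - 3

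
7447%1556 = 1223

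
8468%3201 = 2066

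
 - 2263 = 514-2777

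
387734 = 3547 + 384187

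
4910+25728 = 30638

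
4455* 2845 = 12674475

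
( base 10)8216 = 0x2018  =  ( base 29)9m9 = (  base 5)230331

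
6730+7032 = 13762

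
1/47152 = 1/47152 =0.00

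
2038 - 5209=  - 3171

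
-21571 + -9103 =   -  30674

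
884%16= 4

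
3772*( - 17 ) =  - 64124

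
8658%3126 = 2406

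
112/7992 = 14/999 = 0.01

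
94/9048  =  47/4524 = 0.01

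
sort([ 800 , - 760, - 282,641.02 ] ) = [ - 760 , - 282, 641.02,800]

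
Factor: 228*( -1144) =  - 260832 = - 2^5 * 3^1 * 11^1 * 13^1*19^1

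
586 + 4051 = 4637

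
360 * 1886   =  678960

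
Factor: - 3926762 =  - 2^1 * 7^2*17^1 * 2357^1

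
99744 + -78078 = 21666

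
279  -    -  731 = 1010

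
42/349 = 42/349 =0.12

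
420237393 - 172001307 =248236086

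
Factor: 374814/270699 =2^1*3^2 * 13^ ( - 1 ) = 18/13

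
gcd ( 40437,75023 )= 1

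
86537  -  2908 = 83629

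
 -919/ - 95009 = 919/95009 = 0.01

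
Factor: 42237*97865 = 3^2*5^1*13^1*19^2 * 23^2*37^1 = 4133524005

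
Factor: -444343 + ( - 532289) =- 976632 = - 2^3*3^1*40693^1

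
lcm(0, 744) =0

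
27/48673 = 27/48673 = 0.00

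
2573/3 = 2573/3  =  857.67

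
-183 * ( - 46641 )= 8535303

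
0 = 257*0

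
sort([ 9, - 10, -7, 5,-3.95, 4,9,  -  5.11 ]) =[ - 10, - 7, - 5.11, - 3.95,4,5 , 9,9]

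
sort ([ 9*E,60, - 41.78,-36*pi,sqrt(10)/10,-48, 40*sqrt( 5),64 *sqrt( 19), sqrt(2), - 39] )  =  [ - 36 * pi, - 48, - 41.78,-39,  sqrt( 10) /10,  sqrt( 2), 9*E,  60, 40*sqrt( 5 ), 64*sqrt( 19)]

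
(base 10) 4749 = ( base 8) 11215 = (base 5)122444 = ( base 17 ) G76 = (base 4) 1022031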